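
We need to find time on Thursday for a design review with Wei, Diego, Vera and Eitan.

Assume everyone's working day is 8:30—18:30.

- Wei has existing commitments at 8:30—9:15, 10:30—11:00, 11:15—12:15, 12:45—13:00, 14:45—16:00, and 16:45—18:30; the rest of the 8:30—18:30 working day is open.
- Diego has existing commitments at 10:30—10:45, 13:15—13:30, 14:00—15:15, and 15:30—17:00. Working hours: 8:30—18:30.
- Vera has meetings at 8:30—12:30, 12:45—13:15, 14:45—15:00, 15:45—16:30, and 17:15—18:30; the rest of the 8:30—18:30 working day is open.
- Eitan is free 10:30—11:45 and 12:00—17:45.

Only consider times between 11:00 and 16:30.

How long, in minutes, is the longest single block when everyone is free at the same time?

Wei free within 08:30–18:30: 09:15–10:30, 11:00–11:15, 12:15–12:45, 13:00–14:45, 16:00–16:45.
Diego free within 08:30–18:30: 08:30–10:30, 10:45–13:15, 13:30–14:00, 15:15–15:30, 17:00–18:30.
Vera free within 08:30–18:30: 12:30–12:45, 13:15–14:45, 15:00–15:45, 16:30–17:15.
Wei ∩ Diego: 09:15–10:30, 11:00–11:15, 12:15–12:45, 13:00–13:15, 13:30–14:00.
Wei ∩ Diego ∩ Vera: 12:30–12:45, 13:30–14:00.
Wei ∩ Diego ∩ Vera ∩ Eitan: 12:30–12:45, 13:30–14:00.
Restricted to 11:00–16:30: 12:30–12:45, 13:30–14:00.
Common window lengths: 15, 30 min; longest is 30.

30 minutes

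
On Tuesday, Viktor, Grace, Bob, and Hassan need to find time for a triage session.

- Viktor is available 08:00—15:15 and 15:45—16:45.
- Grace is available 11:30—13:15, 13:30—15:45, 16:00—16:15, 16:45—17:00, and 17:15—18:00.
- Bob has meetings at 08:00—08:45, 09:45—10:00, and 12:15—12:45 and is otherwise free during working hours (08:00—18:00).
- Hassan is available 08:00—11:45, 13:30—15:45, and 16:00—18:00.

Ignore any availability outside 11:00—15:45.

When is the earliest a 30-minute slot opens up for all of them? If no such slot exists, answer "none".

Bob free within 08:00–18:00: 08:45–09:45, 10:00–12:15, 12:45–18:00.
Viktor ∩ Grace: 11:30–13:15, 13:30–15:15, 16:00–16:15.
Viktor ∩ Grace ∩ Bob: 11:30–12:15, 12:45–13:15, 13:30–15:15, 16:00–16:15.
Viktor ∩ Grace ∩ Bob ∩ Hassan: 11:30–11:45, 13:30–15:15, 16:00–16:15.
Restricted to 11:00–15:45: 11:30–11:45, 13:30–15:15.
Windows ≥ 30 min: 13:30–15:15.
Earliest such window starts at 13:30.

13:30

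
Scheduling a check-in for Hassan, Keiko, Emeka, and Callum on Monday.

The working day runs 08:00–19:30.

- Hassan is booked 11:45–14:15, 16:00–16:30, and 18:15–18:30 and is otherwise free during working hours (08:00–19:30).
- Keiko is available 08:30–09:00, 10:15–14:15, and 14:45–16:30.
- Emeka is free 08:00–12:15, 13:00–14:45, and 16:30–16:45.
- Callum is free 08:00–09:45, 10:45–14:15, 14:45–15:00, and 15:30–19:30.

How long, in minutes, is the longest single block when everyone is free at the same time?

60 minutes

Hassan free within 08:00–19:30: 08:00–11:45, 14:15–16:00, 16:30–18:15, 18:30–19:30.
Hassan ∩ Keiko: 08:30–09:00, 10:15–11:45, 14:45–16:00.
Hassan ∩ Keiko ∩ Emeka: 08:30–09:00, 10:15–11:45.
Hassan ∩ Keiko ∩ Emeka ∩ Callum: 08:30–09:00, 10:45–11:45.
Common window lengths: 30, 60 min; longest is 60.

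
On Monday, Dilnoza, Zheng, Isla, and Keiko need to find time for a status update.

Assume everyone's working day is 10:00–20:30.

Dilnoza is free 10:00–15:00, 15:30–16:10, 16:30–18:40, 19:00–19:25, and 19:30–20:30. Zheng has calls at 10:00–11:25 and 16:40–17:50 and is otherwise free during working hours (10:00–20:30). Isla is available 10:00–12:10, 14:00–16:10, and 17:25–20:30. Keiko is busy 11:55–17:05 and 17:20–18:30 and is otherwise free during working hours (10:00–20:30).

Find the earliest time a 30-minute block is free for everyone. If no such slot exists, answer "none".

11:25

Zheng free within 10:00–20:30: 11:25–16:40, 17:50–20:30.
Keiko free within 10:00–20:30: 10:00–11:55, 17:05–17:20, 18:30–20:30.
Dilnoza ∩ Zheng: 11:25–15:00, 15:30–16:10, 16:30–16:40, 17:50–18:40, 19:00–19:25, 19:30–20:30.
Dilnoza ∩ Zheng ∩ Isla: 11:25–12:10, 14:00–15:00, 15:30–16:10, 17:50–18:40, 19:00–19:25, 19:30–20:30.
Dilnoza ∩ Zheng ∩ Isla ∩ Keiko: 11:25–11:55, 18:30–18:40, 19:00–19:25, 19:30–20:30.
Windows ≥ 30 min: 11:25–11:55, 19:30–20:30.
Earliest such window starts at 11:25.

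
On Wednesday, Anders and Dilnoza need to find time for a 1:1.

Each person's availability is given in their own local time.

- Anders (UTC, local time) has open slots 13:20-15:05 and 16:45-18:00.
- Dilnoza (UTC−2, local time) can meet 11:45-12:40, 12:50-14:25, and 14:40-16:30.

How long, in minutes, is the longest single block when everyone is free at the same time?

Anders → UTC: 13:20–15:05, 16:45–18:00.
Dilnoza → UTC: 13:45–14:40, 14:50–16:25, 16:40–18:30.
Anders ∩ Dilnoza: 13:45–14:40, 14:50–15:05, 16:45–18:00.
Common window lengths: 55, 15, 75 min; longest is 75.

75 minutes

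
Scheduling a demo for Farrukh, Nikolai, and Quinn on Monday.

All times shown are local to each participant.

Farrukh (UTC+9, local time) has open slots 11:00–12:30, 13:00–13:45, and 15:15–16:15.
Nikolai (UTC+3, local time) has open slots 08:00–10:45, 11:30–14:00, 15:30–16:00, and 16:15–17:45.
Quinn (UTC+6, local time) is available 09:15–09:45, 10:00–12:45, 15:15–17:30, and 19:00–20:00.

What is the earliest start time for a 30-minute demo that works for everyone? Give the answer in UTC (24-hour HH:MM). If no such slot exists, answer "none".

Farrukh → UTC: 02:00–03:30, 04:00–04:45, 06:15–07:15.
Nikolai → UTC: 05:00–07:45, 08:30–11:00, 12:30–13:00, 13:15–14:45.
Quinn → UTC: 03:15–03:45, 04:00–06:45, 09:15–11:30, 13:00–14:00.
Farrukh ∩ Nikolai: 06:15–07:15.
Farrukh ∩ Nikolai ∩ Quinn: 06:15–06:45.
Windows ≥ 30 min: 06:15–06:45.
Earliest such window starts at 06:15.

06:15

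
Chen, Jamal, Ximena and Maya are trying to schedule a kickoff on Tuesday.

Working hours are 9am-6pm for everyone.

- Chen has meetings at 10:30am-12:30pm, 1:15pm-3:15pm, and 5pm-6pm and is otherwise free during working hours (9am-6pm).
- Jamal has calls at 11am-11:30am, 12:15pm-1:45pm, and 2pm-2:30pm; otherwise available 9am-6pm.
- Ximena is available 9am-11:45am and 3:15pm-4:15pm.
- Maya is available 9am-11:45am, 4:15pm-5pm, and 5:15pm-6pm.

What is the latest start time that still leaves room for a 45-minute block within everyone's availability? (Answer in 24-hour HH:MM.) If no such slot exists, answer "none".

Chen free within 09:00–18:00: 09:00–10:30, 12:30–13:15, 15:15–17:00.
Jamal free within 09:00–18:00: 09:00–11:00, 11:30–12:15, 13:45–14:00, 14:30–18:00.
Chen ∩ Jamal: 09:00–10:30, 15:15–17:00.
Chen ∩ Jamal ∩ Ximena: 09:00–10:30, 15:15–16:15.
Chen ∩ Jamal ∩ Ximena ∩ Maya: 09:00–10:30.
Windows ≥ 45 min: 09:00–10:30.
Latest start in the last window 09:00–10:30 is 10:30 − 45 min = 09:45.

09:45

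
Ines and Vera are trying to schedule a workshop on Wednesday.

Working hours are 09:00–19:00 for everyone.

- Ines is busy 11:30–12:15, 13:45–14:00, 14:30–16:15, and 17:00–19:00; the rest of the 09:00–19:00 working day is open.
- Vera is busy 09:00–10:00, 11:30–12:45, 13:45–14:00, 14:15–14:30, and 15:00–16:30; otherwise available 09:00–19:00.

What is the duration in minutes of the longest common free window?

90 minutes

Ines free within 09:00–19:00: 09:00–11:30, 12:15–13:45, 14:00–14:30, 16:15–17:00.
Vera free within 09:00–19:00: 10:00–11:30, 12:45–13:45, 14:00–14:15, 14:30–15:00, 16:30–19:00.
Ines ∩ Vera: 10:00–11:30, 12:45–13:45, 14:00–14:15, 16:30–17:00.
Common window lengths: 90, 60, 15, 30 min; longest is 90.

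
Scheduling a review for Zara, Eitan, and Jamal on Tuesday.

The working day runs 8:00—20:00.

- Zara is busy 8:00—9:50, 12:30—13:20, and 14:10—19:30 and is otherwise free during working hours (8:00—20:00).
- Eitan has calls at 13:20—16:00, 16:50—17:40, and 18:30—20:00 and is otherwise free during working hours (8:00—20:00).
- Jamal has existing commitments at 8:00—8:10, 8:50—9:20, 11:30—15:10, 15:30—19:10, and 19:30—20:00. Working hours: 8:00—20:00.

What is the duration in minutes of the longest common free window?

Zara free within 08:00–20:00: 09:50–12:30, 13:20–14:10, 19:30–20:00.
Eitan free within 08:00–20:00: 08:00–13:20, 16:00–16:50, 17:40–18:30.
Jamal free within 08:00–20:00: 08:10–08:50, 09:20–11:30, 15:10–15:30, 19:10–19:30.
Zara ∩ Eitan: 09:50–12:30.
Zara ∩ Eitan ∩ Jamal: 09:50–11:30.
Single common window of 100 minutes.

100 minutes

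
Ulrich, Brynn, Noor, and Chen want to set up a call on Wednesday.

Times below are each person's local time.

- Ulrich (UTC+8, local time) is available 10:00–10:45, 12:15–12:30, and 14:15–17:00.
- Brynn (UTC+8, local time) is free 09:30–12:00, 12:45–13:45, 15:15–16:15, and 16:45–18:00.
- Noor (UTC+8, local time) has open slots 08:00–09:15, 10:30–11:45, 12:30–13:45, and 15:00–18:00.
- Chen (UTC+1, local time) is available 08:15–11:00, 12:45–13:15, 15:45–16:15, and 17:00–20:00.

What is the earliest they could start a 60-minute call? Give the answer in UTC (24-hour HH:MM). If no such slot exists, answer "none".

07:15

Ulrich → UTC: 02:00–02:45, 04:15–04:30, 06:15–09:00.
Brynn → UTC: 01:30–04:00, 04:45–05:45, 07:15–08:15, 08:45–10:00.
Noor → UTC: 00:00–01:15, 02:30–03:45, 04:30–05:45, 07:00–10:00.
Chen → UTC: 07:15–10:00, 11:45–12:15, 14:45–15:15, 16:00–19:00.
Ulrich ∩ Brynn: 02:00–02:45, 07:15–08:15, 08:45–09:00.
Ulrich ∩ Brynn ∩ Noor: 02:30–02:45, 07:15–08:15, 08:45–09:00.
Ulrich ∩ Brynn ∩ Noor ∩ Chen: 07:15–08:15, 08:45–09:00.
Windows ≥ 60 min: 07:15–08:15.
Earliest such window starts at 07:15.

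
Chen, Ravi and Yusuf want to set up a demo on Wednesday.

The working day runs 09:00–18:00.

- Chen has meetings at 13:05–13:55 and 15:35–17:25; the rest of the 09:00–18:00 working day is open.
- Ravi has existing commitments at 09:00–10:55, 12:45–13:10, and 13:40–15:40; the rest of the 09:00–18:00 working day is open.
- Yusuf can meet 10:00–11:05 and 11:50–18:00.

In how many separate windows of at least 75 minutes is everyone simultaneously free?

0

Chen free within 09:00–18:00: 09:00–13:05, 13:55–15:35, 17:25–18:00.
Ravi free within 09:00–18:00: 10:55–12:45, 13:10–13:40, 15:40–18:00.
Chen ∩ Ravi: 10:55–12:45, 17:25–18:00.
Chen ∩ Ravi ∩ Yusuf: 10:55–11:05, 11:50–12:45, 17:25–18:00.
Windows ≥ 75 min: (none).
That's 0 windows.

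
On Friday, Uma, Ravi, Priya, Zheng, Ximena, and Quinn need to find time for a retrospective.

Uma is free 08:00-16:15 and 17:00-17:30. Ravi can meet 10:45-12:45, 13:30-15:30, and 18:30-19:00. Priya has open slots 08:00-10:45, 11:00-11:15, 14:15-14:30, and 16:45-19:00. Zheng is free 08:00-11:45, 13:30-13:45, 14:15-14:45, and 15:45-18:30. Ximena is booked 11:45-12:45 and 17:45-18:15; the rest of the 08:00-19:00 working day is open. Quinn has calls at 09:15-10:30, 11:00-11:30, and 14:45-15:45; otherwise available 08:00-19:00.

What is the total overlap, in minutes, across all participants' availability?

Ximena free within 08:00–19:00: 08:00–11:45, 12:45–17:45, 18:15–19:00.
Quinn free within 08:00–19:00: 08:00–09:15, 10:30–11:00, 11:30–14:45, 15:45–19:00.
Uma ∩ Ravi: 10:45–12:45, 13:30–15:30.
Uma ∩ Ravi ∩ Priya: 11:00–11:15, 14:15–14:30.
Uma ∩ Ravi ∩ Priya ∩ Zheng: 11:00–11:15, 14:15–14:30.
Uma ∩ Ravi ∩ Priya ∩ Zheng ∩ Ximena: 11:00–11:15, 14:15–14:30.
Uma ∩ Ravi ∩ Priya ∩ Zheng ∩ Ximena ∩ Quinn: 14:15–14:30.
Total common minutes: 15.

15 minutes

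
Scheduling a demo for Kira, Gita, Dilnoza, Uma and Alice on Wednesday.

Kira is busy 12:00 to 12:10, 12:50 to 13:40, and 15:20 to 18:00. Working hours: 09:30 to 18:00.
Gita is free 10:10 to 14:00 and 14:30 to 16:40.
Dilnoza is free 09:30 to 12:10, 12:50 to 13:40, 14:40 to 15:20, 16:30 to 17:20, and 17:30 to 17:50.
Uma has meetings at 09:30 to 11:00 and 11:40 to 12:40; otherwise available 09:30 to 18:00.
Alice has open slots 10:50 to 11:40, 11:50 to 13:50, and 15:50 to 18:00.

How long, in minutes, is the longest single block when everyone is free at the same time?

40 minutes

Kira free within 09:30–18:00: 09:30–12:00, 12:10–12:50, 13:40–15:20.
Uma free within 09:30–18:00: 11:00–11:40, 12:40–18:00.
Kira ∩ Gita: 10:10–12:00, 12:10–12:50, 13:40–14:00, 14:30–15:20.
Kira ∩ Gita ∩ Dilnoza: 10:10–12:00, 14:40–15:20.
Kira ∩ Gita ∩ Dilnoza ∩ Uma: 11:00–11:40, 14:40–15:20.
Kira ∩ Gita ∩ Dilnoza ∩ Uma ∩ Alice: 11:00–11:40.
Single common window of 40 minutes.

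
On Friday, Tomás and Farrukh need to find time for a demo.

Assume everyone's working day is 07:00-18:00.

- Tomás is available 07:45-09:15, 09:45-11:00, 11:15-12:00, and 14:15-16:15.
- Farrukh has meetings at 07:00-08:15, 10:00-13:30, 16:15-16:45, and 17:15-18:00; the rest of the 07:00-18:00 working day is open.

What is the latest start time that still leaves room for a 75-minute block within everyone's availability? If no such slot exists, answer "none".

15:00

Farrukh free within 07:00–18:00: 08:15–10:00, 13:30–16:15, 16:45–17:15.
Tomás ∩ Farrukh: 08:15–09:15, 09:45–10:00, 14:15–16:15.
Windows ≥ 75 min: 14:15–16:15.
Latest start in the last window 14:15–16:15 is 16:15 − 75 min = 15:00.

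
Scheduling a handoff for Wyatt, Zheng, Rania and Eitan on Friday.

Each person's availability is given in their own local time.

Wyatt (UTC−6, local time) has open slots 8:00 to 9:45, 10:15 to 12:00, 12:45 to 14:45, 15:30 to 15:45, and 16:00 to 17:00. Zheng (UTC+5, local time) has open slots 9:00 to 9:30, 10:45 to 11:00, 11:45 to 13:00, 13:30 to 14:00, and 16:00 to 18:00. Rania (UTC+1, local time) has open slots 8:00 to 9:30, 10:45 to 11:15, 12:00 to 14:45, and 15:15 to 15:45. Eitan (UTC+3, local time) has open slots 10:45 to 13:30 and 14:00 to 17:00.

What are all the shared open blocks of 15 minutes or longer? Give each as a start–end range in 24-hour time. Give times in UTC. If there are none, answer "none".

Wyatt → UTC: 14:00–15:45, 16:15–18:00, 18:45–20:45, 21:30–21:45, 22:00–23:00.
Zheng → UTC: 04:00–04:30, 05:45–06:00, 06:45–08:00, 08:30–09:00, 11:00–13:00.
Rania → UTC: 07:00–08:30, 09:45–10:15, 11:00–13:45, 14:15–14:45.
Eitan → UTC: 07:45–10:30, 11:00–14:00.
Wyatt ∩ Zheng: (none).
Wyatt ∩ Zheng ∩ Rania: (none).
Wyatt ∩ Zheng ∩ Rania ∩ Eitan: (none).
Windows ≥ 15 min: (none).

none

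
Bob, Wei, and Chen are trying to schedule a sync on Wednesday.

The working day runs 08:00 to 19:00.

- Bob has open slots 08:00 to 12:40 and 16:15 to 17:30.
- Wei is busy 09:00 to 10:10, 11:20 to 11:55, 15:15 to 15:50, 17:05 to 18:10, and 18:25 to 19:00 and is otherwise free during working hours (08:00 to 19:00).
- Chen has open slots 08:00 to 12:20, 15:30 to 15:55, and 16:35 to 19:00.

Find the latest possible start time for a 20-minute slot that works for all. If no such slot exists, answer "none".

Wei free within 08:00–19:00: 08:00–09:00, 10:10–11:20, 11:55–15:15, 15:50–17:05, 18:10–18:25.
Bob ∩ Wei: 08:00–09:00, 10:10–11:20, 11:55–12:40, 16:15–17:05.
Bob ∩ Wei ∩ Chen: 08:00–09:00, 10:10–11:20, 11:55–12:20, 16:35–17:05.
Windows ≥ 20 min: 08:00–09:00, 10:10–11:20, 11:55–12:20, 16:35–17:05.
Latest start in the last window 16:35–17:05 is 17:05 − 20 min = 16:45.

16:45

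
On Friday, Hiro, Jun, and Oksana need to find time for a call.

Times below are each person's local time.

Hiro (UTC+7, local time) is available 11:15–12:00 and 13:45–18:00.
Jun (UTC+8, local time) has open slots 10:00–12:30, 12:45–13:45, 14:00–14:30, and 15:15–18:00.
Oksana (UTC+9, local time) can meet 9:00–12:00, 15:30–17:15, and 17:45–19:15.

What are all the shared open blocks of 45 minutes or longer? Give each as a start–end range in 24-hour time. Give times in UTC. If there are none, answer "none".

07:15–08:15, 08:45–10:00

Hiro → UTC: 04:15–05:00, 06:45–11:00.
Jun → UTC: 02:00–04:30, 04:45–05:45, 06:00–06:30, 07:15–10:00.
Oksana → UTC: 00:00–03:00, 06:30–08:15, 08:45–10:15.
Hiro ∩ Jun: 04:15–04:30, 04:45–05:00, 07:15–10:00.
Hiro ∩ Jun ∩ Oksana: 07:15–08:15, 08:45–10:00.
Windows ≥ 45 min: 07:15–08:15, 08:45–10:00.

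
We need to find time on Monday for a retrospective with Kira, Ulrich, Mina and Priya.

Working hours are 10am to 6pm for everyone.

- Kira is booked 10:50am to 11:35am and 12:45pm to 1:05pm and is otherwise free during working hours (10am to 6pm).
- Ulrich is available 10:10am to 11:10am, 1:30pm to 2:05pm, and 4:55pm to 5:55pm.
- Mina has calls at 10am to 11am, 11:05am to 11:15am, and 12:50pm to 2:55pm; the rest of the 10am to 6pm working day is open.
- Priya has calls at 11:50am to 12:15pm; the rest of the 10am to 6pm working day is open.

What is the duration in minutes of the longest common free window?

60 minutes

Kira free within 10:00–18:00: 10:00–10:50, 11:35–12:45, 13:05–18:00.
Mina free within 10:00–18:00: 11:00–11:05, 11:15–12:50, 14:55–18:00.
Priya free within 10:00–18:00: 10:00–11:50, 12:15–18:00.
Kira ∩ Ulrich: 10:10–10:50, 13:30–14:05, 16:55–17:55.
Kira ∩ Ulrich ∩ Mina: 16:55–17:55.
Kira ∩ Ulrich ∩ Mina ∩ Priya: 16:55–17:55.
Single common window of 60 minutes.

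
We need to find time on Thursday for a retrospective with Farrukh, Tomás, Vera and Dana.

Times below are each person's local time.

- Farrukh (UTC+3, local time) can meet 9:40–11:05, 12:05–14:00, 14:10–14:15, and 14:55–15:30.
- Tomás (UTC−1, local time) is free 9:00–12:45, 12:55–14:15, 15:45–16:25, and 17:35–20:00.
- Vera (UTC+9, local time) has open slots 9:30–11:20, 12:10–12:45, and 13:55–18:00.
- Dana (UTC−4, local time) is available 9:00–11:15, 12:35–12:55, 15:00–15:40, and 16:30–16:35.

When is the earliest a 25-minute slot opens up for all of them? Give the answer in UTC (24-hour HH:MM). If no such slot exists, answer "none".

Farrukh → UTC: 06:40–08:05, 09:05–11:00, 11:10–11:15, 11:55–12:30.
Tomás → UTC: 10:00–13:45, 13:55–15:15, 16:45–17:25, 18:35–21:00.
Vera → UTC: 00:30–02:20, 03:10–03:45, 04:55–09:00.
Dana → UTC: 13:00–15:15, 16:35–16:55, 19:00–19:40, 20:30–20:35.
Farrukh ∩ Tomás: 10:00–11:00, 11:10–11:15, 11:55–12:30.
Farrukh ∩ Tomás ∩ Vera: (none).
Farrukh ∩ Tomás ∩ Vera ∩ Dana: (none).
Windows ≥ 25 min: (none).

none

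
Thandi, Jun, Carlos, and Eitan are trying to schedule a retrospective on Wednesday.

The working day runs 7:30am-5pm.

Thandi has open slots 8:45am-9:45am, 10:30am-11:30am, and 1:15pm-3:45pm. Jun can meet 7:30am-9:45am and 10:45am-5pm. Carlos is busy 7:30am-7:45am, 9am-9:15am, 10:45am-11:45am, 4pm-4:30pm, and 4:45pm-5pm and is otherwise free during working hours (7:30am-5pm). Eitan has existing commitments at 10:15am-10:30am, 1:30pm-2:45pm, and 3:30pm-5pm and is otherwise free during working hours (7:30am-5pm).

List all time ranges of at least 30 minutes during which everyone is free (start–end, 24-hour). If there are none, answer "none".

Carlos free within 07:30–17:00: 07:45–09:00, 09:15–10:45, 11:45–16:00, 16:30–16:45.
Eitan free within 07:30–17:00: 07:30–10:15, 10:30–13:30, 14:45–15:30.
Thandi ∩ Jun: 08:45–09:45, 10:45–11:30, 13:15–15:45.
Thandi ∩ Jun ∩ Carlos: 08:45–09:00, 09:15–09:45, 13:15–15:45.
Thandi ∩ Jun ∩ Carlos ∩ Eitan: 08:45–09:00, 09:15–09:45, 13:15–13:30, 14:45–15:30.
Windows ≥ 30 min: 09:15–09:45, 14:45–15:30.

09:15–09:45, 14:45–15:30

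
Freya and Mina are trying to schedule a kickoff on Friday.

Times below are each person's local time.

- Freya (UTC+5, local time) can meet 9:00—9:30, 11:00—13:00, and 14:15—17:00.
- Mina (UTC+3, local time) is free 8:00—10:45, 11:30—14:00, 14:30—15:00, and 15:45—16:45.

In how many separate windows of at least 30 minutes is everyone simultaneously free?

3

Freya → UTC: 04:00–04:30, 06:00–08:00, 09:15–12:00.
Mina → UTC: 05:00–07:45, 08:30–11:00, 11:30–12:00, 12:45–13:45.
Freya ∩ Mina: 06:00–07:45, 09:15–11:00, 11:30–12:00.
Windows ≥ 30 min: 06:00–07:45, 09:15–11:00, 11:30–12:00.
That's 3 windows.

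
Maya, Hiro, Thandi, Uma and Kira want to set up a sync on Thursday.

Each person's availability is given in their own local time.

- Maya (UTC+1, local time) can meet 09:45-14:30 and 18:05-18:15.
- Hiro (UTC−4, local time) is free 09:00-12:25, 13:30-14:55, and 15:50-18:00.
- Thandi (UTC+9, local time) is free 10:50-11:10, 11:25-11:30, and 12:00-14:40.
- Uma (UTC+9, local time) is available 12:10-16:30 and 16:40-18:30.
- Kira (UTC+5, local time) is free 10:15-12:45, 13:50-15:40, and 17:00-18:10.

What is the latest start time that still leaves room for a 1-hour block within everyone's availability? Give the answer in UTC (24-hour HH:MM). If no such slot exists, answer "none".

Maya → UTC: 08:45–13:30, 17:05–17:15.
Hiro → UTC: 13:00–16:25, 17:30–18:55, 19:50–22:00.
Thandi → UTC: 01:50–02:10, 02:25–02:30, 03:00–05:40.
Uma → UTC: 03:10–07:30, 07:40–09:30.
Kira → UTC: 05:15–07:45, 08:50–10:40, 12:00–13:10.
Maya ∩ Hiro: 13:00–13:30.
Maya ∩ Hiro ∩ Thandi: (none).
Maya ∩ Hiro ∩ Thandi ∩ Uma: (none).
Maya ∩ Hiro ∩ Thandi ∩ Uma ∩ Kira: (none).
Windows ≥ 60 min: (none).

none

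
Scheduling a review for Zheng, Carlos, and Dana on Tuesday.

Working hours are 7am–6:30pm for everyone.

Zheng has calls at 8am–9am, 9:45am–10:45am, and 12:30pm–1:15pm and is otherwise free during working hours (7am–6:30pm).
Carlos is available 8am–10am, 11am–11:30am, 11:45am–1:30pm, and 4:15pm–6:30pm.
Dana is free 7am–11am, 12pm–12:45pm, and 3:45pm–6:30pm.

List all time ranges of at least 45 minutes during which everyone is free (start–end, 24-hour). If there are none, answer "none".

09:00–09:45, 16:15–18:30

Zheng free within 07:00–18:30: 07:00–08:00, 09:00–09:45, 10:45–12:30, 13:15–18:30.
Zheng ∩ Carlos: 09:00–09:45, 11:00–11:30, 11:45–12:30, 13:15–13:30, 16:15–18:30.
Zheng ∩ Carlos ∩ Dana: 09:00–09:45, 12:00–12:30, 16:15–18:30.
Windows ≥ 45 min: 09:00–09:45, 16:15–18:30.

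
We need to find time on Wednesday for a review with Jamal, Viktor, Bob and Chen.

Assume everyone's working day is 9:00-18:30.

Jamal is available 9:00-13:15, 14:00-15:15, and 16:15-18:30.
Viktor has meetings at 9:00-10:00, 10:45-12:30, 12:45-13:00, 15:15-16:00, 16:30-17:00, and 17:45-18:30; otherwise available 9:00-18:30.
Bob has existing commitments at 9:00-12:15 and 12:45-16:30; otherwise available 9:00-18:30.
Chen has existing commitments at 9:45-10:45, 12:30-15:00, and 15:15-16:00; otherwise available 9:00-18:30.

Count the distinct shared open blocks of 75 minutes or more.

Viktor free within 09:00–18:30: 10:00–10:45, 12:30–12:45, 13:00–15:15, 16:00–16:30, 17:00–17:45.
Bob free within 09:00–18:30: 12:15–12:45, 16:30–18:30.
Chen free within 09:00–18:30: 09:00–09:45, 10:45–12:30, 15:00–15:15, 16:00–18:30.
Jamal ∩ Viktor: 10:00–10:45, 12:30–12:45, 13:00–13:15, 14:00–15:15, 16:15–16:30, 17:00–17:45.
Jamal ∩ Viktor ∩ Bob: 12:30–12:45, 17:00–17:45.
Jamal ∩ Viktor ∩ Bob ∩ Chen: 17:00–17:45.
Windows ≥ 75 min: (none).
That's 0 windows.

0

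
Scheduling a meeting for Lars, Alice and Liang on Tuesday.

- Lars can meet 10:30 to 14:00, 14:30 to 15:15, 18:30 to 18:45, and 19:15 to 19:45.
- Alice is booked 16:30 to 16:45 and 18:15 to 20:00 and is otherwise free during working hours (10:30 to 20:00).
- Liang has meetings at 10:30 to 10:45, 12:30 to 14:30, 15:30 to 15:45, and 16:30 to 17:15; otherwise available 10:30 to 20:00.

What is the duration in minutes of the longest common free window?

Alice free within 10:30–20:00: 10:30–16:30, 16:45–18:15.
Liang free within 10:30–20:00: 10:45–12:30, 14:30–15:30, 15:45–16:30, 17:15–20:00.
Lars ∩ Alice: 10:30–14:00, 14:30–15:15.
Lars ∩ Alice ∩ Liang: 10:45–12:30, 14:30–15:15.
Common window lengths: 105, 45 min; longest is 105.

105 minutes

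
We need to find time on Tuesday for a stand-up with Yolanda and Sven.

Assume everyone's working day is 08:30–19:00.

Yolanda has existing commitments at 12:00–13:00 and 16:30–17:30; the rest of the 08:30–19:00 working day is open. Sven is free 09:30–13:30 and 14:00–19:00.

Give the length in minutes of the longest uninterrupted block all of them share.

150 minutes

Yolanda free within 08:30–19:00: 08:30–12:00, 13:00–16:30, 17:30–19:00.
Yolanda ∩ Sven: 09:30–12:00, 13:00–13:30, 14:00–16:30, 17:30–19:00.
Common window lengths: 150, 30, 150, 90 min; longest is 150.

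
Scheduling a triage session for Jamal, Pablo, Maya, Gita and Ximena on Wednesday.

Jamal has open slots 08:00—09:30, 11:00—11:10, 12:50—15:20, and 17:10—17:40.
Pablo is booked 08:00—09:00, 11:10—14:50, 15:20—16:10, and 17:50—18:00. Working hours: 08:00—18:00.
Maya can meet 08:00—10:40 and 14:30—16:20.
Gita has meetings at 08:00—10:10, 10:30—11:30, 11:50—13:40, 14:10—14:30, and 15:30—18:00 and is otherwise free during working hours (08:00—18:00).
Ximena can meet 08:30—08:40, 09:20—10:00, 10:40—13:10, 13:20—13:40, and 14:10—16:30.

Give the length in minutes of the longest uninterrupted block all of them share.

30 minutes

Pablo free within 08:00–18:00: 09:00–11:10, 14:50–15:20, 16:10–17:50.
Gita free within 08:00–18:00: 10:10–10:30, 11:30–11:50, 13:40–14:10, 14:30–15:30.
Jamal ∩ Pablo: 09:00–09:30, 11:00–11:10, 14:50–15:20, 17:10–17:40.
Jamal ∩ Pablo ∩ Maya: 09:00–09:30, 14:50–15:20.
Jamal ∩ Pablo ∩ Maya ∩ Gita: 14:50–15:20.
Jamal ∩ Pablo ∩ Maya ∩ Gita ∩ Ximena: 14:50–15:20.
Single common window of 30 minutes.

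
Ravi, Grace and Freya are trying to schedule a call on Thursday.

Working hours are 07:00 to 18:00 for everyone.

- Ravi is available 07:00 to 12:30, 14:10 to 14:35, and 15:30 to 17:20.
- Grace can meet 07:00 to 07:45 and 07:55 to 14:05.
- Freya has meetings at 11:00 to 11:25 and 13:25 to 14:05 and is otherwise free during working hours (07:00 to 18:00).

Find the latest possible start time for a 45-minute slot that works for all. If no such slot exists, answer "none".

Freya free within 07:00–18:00: 07:00–11:00, 11:25–13:25, 14:05–18:00.
Ravi ∩ Grace: 07:00–07:45, 07:55–12:30.
Ravi ∩ Grace ∩ Freya: 07:00–07:45, 07:55–11:00, 11:25–12:30.
Windows ≥ 45 min: 07:00–07:45, 07:55–11:00, 11:25–12:30.
Latest start in the last window 11:25–12:30 is 12:30 − 45 min = 11:45.

11:45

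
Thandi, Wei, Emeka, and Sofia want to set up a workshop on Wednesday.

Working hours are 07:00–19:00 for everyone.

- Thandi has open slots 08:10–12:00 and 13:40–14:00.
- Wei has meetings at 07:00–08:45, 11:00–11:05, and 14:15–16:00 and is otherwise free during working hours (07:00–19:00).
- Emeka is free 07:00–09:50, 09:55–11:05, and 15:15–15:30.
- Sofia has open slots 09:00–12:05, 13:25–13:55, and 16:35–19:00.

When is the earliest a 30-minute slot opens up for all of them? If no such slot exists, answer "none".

Wei free within 07:00–19:00: 08:45–11:00, 11:05–14:15, 16:00–19:00.
Thandi ∩ Wei: 08:45–11:00, 11:05–12:00, 13:40–14:00.
Thandi ∩ Wei ∩ Emeka: 08:45–09:50, 09:55–11:00.
Thandi ∩ Wei ∩ Emeka ∩ Sofia: 09:00–09:50, 09:55–11:00.
Windows ≥ 30 min: 09:00–09:50, 09:55–11:00.
Earliest such window starts at 09:00.

09:00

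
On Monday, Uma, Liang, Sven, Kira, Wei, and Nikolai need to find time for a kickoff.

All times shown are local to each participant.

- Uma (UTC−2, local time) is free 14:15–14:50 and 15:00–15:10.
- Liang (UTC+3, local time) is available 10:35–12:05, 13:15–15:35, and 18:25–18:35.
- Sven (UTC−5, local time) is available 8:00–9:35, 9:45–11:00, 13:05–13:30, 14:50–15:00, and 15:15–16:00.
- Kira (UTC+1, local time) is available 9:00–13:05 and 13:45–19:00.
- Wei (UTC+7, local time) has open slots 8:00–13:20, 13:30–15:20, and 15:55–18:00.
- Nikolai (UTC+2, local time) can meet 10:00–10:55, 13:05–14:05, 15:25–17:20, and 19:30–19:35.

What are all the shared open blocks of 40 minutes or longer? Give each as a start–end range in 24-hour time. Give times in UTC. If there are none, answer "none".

Uma → UTC: 16:15–16:50, 17:00–17:10.
Liang → UTC: 07:35–09:05, 10:15–12:35, 15:25–15:35.
Sven → UTC: 13:00–14:35, 14:45–16:00, 18:05–18:30, 19:50–20:00, 20:15–21:00.
Kira → UTC: 08:00–12:05, 12:45–18:00.
Wei → UTC: 01:00–06:20, 06:30–08:20, 08:55–11:00.
Nikolai → UTC: 08:00–08:55, 11:05–12:05, 13:25–15:20, 17:30–17:35.
Uma ∩ Liang: (none).
Uma ∩ Liang ∩ Sven: (none).
Uma ∩ Liang ∩ Sven ∩ Kira: (none).
Uma ∩ Liang ∩ Sven ∩ Kira ∩ Wei: (none).
Uma ∩ Liang ∩ Sven ∩ Kira ∩ Wei ∩ Nikolai: (none).
Windows ≥ 40 min: (none).

none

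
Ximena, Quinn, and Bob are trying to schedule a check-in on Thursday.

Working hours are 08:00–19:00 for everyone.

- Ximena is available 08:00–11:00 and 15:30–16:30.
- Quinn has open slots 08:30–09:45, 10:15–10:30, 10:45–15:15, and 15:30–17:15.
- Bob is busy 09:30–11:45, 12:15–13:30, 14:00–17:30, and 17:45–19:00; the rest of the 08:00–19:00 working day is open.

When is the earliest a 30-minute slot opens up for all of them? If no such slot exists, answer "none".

08:30

Bob free within 08:00–19:00: 08:00–09:30, 11:45–12:15, 13:30–14:00, 17:30–17:45.
Ximena ∩ Quinn: 08:30–09:45, 10:15–10:30, 10:45–11:00, 15:30–16:30.
Ximena ∩ Quinn ∩ Bob: 08:30–09:30.
Windows ≥ 30 min: 08:30–09:30.
Earliest such window starts at 08:30.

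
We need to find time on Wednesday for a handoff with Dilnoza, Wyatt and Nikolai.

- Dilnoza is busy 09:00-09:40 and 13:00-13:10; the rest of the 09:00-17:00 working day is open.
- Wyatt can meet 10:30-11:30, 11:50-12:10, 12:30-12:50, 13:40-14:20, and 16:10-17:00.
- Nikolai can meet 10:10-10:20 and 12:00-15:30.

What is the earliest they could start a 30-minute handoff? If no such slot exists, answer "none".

13:40

Dilnoza free within 09:00–17:00: 09:40–13:00, 13:10–17:00.
Dilnoza ∩ Wyatt: 10:30–11:30, 11:50–12:10, 12:30–12:50, 13:40–14:20, 16:10–17:00.
Dilnoza ∩ Wyatt ∩ Nikolai: 12:00–12:10, 12:30–12:50, 13:40–14:20.
Windows ≥ 30 min: 13:40–14:20.
Earliest such window starts at 13:40.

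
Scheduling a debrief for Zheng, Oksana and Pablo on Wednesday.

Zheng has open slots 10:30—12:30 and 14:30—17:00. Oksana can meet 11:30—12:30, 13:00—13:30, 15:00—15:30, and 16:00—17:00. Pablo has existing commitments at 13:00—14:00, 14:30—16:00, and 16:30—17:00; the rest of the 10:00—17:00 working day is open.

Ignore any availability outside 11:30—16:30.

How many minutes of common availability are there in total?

90 minutes

Pablo free within 10:00–17:00: 10:00–13:00, 14:00–14:30, 16:00–16:30.
Zheng ∩ Oksana: 11:30–12:30, 15:00–15:30, 16:00–17:00.
Zheng ∩ Oksana ∩ Pablo: 11:30–12:30, 16:00–16:30.
Restricted to 11:30–16:30: 11:30–12:30, 16:00–16:30.
Total common minutes: 60 + 30 = 90.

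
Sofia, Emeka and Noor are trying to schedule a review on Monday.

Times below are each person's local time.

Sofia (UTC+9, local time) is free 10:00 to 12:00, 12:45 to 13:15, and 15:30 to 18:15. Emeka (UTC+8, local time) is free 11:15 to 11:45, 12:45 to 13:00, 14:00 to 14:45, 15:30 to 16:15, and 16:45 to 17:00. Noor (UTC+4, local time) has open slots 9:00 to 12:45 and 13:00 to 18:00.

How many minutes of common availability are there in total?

Sofia → UTC: 01:00–03:00, 03:45–04:15, 06:30–09:15.
Emeka → UTC: 03:15–03:45, 04:45–05:00, 06:00–06:45, 07:30–08:15, 08:45–09:00.
Noor → UTC: 05:00–08:45, 09:00–14:00.
Sofia ∩ Emeka: 06:30–06:45, 07:30–08:15, 08:45–09:00.
Sofia ∩ Emeka ∩ Noor: 06:30–06:45, 07:30–08:15.
Total common minutes: 15 + 45 = 60.

60 minutes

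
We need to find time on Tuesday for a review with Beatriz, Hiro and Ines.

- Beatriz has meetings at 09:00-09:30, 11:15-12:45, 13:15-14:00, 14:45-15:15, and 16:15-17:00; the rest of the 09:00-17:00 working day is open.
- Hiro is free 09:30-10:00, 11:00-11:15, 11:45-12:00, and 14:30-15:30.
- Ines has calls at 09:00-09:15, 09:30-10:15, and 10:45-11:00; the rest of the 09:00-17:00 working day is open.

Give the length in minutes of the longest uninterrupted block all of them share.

15 minutes

Beatriz free within 09:00–17:00: 09:30–11:15, 12:45–13:15, 14:00–14:45, 15:15–16:15.
Ines free within 09:00–17:00: 09:15–09:30, 10:15–10:45, 11:00–17:00.
Beatriz ∩ Hiro: 09:30–10:00, 11:00–11:15, 14:30–14:45, 15:15–15:30.
Beatriz ∩ Hiro ∩ Ines: 11:00–11:15, 14:30–14:45, 15:15–15:30.
Common window lengths: 15, 15, 15 min; longest is 15.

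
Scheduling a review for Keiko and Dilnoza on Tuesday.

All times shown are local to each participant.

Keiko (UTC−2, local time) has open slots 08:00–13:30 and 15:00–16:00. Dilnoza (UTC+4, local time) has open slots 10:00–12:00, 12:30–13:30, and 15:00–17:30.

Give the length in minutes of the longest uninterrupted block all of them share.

150 minutes

Keiko → UTC: 10:00–15:30, 17:00–18:00.
Dilnoza → UTC: 06:00–08:00, 08:30–09:30, 11:00–13:30.
Keiko ∩ Dilnoza: 11:00–13:30.
Single common window of 150 minutes.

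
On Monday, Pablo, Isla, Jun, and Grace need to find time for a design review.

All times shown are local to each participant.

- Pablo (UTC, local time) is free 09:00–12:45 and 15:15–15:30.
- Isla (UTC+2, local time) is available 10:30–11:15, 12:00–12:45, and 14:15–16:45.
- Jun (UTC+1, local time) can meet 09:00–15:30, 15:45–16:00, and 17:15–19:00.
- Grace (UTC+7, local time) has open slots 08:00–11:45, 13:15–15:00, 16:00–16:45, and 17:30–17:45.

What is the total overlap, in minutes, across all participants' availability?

Pablo → UTC: 09:00–12:45, 15:15–15:30.
Isla → UTC: 08:30–09:15, 10:00–10:45, 12:15–14:45.
Jun → UTC: 08:00–14:30, 14:45–15:00, 16:15–18:00.
Grace → UTC: 01:00–04:45, 06:15–08:00, 09:00–09:45, 10:30–10:45.
Pablo ∩ Isla: 09:00–09:15, 10:00–10:45, 12:15–12:45.
Pablo ∩ Isla ∩ Jun: 09:00–09:15, 10:00–10:45, 12:15–12:45.
Pablo ∩ Isla ∩ Jun ∩ Grace: 09:00–09:15, 10:30–10:45.
Total common minutes: 15 + 15 = 30.

30 minutes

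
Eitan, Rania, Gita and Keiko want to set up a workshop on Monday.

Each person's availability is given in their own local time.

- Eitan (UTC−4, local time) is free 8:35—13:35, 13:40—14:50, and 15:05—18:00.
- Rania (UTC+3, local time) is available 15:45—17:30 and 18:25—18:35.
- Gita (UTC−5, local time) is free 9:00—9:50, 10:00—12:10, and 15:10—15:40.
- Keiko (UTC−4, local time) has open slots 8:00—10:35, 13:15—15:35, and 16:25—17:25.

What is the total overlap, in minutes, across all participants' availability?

30 minutes

Eitan → UTC: 12:35–17:35, 17:40–18:50, 19:05–22:00.
Rania → UTC: 12:45–14:30, 15:25–15:35.
Gita → UTC: 14:00–14:50, 15:00–17:10, 20:10–20:40.
Keiko → UTC: 12:00–14:35, 17:15–19:35, 20:25–21:25.
Eitan ∩ Rania: 12:45–14:30, 15:25–15:35.
Eitan ∩ Rania ∩ Gita: 14:00–14:30, 15:25–15:35.
Eitan ∩ Rania ∩ Gita ∩ Keiko: 14:00–14:30.
Total common minutes: 30.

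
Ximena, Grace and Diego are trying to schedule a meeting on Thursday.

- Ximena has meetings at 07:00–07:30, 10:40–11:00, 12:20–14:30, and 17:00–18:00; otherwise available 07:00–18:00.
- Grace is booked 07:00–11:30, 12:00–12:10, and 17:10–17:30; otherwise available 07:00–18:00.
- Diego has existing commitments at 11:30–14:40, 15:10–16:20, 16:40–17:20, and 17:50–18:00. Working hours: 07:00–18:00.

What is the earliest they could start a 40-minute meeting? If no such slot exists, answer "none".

none

Ximena free within 07:00–18:00: 07:30–10:40, 11:00–12:20, 14:30–17:00.
Grace free within 07:00–18:00: 11:30–12:00, 12:10–17:10, 17:30–18:00.
Diego free within 07:00–18:00: 07:00–11:30, 14:40–15:10, 16:20–16:40, 17:20–17:50.
Ximena ∩ Grace: 11:30–12:00, 12:10–12:20, 14:30–17:00.
Ximena ∩ Grace ∩ Diego: 14:40–15:10, 16:20–16:40.
Windows ≥ 40 min: (none).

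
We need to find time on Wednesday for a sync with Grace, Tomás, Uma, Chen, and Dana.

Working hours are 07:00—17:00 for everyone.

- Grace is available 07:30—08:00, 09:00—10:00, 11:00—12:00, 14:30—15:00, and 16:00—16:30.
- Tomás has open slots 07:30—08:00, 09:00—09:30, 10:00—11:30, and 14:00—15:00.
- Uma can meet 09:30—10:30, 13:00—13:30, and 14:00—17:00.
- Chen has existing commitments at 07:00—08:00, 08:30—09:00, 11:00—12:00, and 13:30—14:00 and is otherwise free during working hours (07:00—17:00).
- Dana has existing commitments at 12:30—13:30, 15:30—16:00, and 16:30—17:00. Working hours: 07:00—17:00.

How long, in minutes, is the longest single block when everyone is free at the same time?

30 minutes

Chen free within 07:00–17:00: 08:00–08:30, 09:00–11:00, 12:00–13:30, 14:00–17:00.
Dana free within 07:00–17:00: 07:00–12:30, 13:30–15:30, 16:00–16:30.
Grace ∩ Tomás: 07:30–08:00, 09:00–09:30, 11:00–11:30, 14:30–15:00.
Grace ∩ Tomás ∩ Uma: 14:30–15:00.
Grace ∩ Tomás ∩ Uma ∩ Chen: 14:30–15:00.
Grace ∩ Tomás ∩ Uma ∩ Chen ∩ Dana: 14:30–15:00.
Single common window of 30 minutes.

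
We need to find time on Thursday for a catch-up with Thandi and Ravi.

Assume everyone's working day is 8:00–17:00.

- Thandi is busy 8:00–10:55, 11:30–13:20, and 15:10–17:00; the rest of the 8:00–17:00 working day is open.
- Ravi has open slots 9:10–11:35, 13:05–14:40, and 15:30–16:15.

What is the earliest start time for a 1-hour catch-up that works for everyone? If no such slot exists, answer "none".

13:20

Thandi free within 08:00–17:00: 10:55–11:30, 13:20–15:10.
Thandi ∩ Ravi: 10:55–11:30, 13:20–14:40.
Windows ≥ 60 min: 13:20–14:40.
Earliest such window starts at 13:20.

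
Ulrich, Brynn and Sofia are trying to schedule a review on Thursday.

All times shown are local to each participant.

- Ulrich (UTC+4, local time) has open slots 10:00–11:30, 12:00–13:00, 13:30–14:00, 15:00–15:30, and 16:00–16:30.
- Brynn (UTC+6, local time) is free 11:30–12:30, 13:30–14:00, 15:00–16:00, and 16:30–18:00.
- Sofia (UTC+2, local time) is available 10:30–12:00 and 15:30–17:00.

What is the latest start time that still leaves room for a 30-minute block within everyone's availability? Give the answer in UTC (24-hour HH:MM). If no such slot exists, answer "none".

09:30

Ulrich → UTC: 06:00–07:30, 08:00–09:00, 09:30–10:00, 11:00–11:30, 12:00–12:30.
Brynn → UTC: 05:30–06:30, 07:30–08:00, 09:00–10:00, 10:30–12:00.
Sofia → UTC: 08:30–10:00, 13:30–15:00.
Ulrich ∩ Brynn: 06:00–06:30, 09:30–10:00, 11:00–11:30.
Ulrich ∩ Brynn ∩ Sofia: 09:30–10:00.
Windows ≥ 30 min: 09:30–10:00.
Latest start in the last window 09:30–10:00 is 10:00 − 30 min = 09:30.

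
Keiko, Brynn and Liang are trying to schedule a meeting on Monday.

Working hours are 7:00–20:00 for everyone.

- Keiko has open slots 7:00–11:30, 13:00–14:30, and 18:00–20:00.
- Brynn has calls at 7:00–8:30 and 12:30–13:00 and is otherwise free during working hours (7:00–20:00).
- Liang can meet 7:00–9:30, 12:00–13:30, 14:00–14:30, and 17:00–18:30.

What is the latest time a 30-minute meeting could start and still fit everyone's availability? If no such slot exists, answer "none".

18:00

Brynn free within 07:00–20:00: 08:30–12:30, 13:00–20:00.
Keiko ∩ Brynn: 08:30–11:30, 13:00–14:30, 18:00–20:00.
Keiko ∩ Brynn ∩ Liang: 08:30–09:30, 13:00–13:30, 14:00–14:30, 18:00–18:30.
Windows ≥ 30 min: 08:30–09:30, 13:00–13:30, 14:00–14:30, 18:00–18:30.
Latest start in the last window 18:00–18:30 is 18:30 − 30 min = 18:00.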